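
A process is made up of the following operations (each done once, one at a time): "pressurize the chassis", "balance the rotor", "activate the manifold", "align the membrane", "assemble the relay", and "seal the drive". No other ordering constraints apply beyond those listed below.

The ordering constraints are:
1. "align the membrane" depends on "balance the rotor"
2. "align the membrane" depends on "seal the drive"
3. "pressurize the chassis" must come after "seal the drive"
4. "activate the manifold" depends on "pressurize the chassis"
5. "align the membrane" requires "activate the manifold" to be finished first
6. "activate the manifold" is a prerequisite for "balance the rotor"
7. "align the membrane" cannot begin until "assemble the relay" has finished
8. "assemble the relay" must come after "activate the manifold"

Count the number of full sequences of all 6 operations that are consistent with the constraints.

2

"seal the drive" is the only operation with nothing required before it, so every ordering starts there.
Counting all ways to extend the partial order to a total order gives 2.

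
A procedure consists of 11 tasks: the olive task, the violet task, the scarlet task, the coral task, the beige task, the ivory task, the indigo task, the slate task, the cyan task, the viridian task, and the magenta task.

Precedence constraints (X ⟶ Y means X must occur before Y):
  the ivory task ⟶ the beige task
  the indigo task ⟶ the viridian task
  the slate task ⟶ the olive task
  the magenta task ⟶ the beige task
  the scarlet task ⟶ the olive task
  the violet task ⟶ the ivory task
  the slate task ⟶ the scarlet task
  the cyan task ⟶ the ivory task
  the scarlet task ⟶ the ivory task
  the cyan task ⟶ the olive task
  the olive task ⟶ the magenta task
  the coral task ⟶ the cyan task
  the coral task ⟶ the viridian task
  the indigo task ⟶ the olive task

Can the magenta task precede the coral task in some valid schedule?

No

There is a dependency chain the coral task → the cyan task → the olive task → the magenta task, so the magenta task always comes after the coral task.
So no valid ordering can have the magenta task before the coral task.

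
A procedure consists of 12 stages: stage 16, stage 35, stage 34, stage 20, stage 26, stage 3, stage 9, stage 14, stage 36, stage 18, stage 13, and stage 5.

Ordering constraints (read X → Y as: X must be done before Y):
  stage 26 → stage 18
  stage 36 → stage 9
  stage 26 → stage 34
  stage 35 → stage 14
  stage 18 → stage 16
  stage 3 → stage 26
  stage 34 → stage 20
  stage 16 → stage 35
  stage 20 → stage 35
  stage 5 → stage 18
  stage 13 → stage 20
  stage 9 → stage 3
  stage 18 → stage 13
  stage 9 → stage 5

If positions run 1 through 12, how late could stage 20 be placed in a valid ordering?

Following every chain forward from stage 20, the stages that must come later are stage 35, stage 14 — 2 of them.
So at least 2 stages follow stage 20, putting stage 20 no later than position 10. That position is achievable by scheduling everything else first.

10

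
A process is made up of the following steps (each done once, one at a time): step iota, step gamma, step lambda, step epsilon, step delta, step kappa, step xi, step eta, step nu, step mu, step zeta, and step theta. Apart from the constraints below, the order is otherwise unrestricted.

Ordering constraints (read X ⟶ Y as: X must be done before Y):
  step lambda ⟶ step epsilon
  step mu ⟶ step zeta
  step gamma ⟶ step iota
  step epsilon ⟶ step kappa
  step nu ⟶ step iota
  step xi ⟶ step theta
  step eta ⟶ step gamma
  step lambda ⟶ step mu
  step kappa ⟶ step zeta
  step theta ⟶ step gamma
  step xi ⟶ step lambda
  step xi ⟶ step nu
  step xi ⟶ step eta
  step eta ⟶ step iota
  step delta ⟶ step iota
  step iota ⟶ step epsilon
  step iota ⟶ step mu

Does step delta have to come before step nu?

No

Nothing in the constraints links step delta and step nu; they are unordered relative to each other.
There exist valid orderings with step nu before step delta, so step delta is not required to come first.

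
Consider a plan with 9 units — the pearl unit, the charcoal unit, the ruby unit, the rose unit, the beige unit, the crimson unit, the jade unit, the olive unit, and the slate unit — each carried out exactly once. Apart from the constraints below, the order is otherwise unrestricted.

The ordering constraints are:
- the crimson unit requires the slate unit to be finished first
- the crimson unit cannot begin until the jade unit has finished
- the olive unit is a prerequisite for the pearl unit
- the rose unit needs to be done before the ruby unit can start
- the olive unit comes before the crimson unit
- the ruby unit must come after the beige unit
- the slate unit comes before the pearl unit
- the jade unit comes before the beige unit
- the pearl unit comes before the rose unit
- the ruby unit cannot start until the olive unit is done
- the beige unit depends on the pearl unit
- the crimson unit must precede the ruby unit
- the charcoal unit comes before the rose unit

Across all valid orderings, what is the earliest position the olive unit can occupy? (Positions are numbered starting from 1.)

1

Nothing is required before the olive unit; it can be the very first unit.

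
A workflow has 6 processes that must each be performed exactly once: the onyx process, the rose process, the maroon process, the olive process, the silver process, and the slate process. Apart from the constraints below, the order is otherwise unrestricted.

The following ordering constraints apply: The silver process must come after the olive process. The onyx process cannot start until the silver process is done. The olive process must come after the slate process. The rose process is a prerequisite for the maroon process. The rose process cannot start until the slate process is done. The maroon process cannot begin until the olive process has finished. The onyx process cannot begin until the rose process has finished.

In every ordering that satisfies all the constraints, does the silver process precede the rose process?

Nothing in the constraints links the silver process and the rose process; they are unordered relative to each other.
There exist valid orderings with the rose process before the silver process, so the silver process is not required to come first.

No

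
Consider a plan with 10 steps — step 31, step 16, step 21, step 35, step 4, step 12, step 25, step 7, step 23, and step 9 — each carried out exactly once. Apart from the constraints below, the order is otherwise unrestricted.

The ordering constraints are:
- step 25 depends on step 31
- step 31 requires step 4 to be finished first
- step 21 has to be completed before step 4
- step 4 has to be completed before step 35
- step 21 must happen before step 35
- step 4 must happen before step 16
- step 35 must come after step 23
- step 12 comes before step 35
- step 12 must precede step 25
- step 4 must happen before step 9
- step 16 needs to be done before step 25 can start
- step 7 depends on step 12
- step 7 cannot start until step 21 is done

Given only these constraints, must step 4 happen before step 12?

Nothing in the constraints links step 4 and step 12; they are unordered relative to each other.
So step 4 can come before step 12 or after — it is not forced.

No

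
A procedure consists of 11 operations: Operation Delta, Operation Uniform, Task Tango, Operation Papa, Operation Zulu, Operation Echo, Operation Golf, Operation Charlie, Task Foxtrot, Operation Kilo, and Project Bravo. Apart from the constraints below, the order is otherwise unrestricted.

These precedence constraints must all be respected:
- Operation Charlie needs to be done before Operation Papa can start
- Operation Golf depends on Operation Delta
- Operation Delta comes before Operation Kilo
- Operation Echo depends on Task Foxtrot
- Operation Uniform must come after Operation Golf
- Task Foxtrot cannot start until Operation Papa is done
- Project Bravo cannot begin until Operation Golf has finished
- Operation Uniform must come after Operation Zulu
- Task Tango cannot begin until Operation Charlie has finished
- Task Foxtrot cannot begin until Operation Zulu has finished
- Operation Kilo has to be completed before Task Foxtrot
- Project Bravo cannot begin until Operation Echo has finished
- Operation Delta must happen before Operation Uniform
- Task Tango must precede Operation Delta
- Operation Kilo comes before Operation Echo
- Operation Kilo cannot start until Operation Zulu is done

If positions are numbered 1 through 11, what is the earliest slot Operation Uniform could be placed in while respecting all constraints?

6

The operations that are forced before Operation Uniform, directly or transitively, are Operation Delta, Task Tango, Operation Zulu, Operation Golf, Operation Charlie. That's 5 operations.
So at minimum 5 operations come before Operation Uniform, putting Operation Uniform no earlier than position 6. That position is achievable by scheduling exactly those predecessors first.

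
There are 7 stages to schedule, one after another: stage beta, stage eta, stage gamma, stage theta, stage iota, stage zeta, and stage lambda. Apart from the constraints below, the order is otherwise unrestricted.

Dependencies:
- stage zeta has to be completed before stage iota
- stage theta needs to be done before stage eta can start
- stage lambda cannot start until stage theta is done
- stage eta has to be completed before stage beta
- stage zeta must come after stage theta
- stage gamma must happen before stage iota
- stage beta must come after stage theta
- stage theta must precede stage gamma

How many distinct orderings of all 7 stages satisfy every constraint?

120

Only stage theta has no prerequisites, so it must go first.
Systematically extending each partial ordering one stage at a time and counting, there are 120 complete orderings.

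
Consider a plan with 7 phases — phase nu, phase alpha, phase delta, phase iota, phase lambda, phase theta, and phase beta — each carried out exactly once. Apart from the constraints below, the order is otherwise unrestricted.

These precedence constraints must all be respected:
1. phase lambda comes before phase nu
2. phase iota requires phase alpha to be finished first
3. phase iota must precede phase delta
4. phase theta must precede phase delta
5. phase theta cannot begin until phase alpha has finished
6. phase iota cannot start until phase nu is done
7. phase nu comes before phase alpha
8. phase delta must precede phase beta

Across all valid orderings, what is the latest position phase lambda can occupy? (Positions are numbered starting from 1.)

The phases that are forced after phase lambda, directly or by a chain of constraints, are phase nu, phase alpha, phase delta, phase iota, phase theta, phase beta. That's 6 phases.
So at least 6 phases follow phase lambda, putting phase lambda no later than position 1. That position is achievable by scheduling everything else first.

1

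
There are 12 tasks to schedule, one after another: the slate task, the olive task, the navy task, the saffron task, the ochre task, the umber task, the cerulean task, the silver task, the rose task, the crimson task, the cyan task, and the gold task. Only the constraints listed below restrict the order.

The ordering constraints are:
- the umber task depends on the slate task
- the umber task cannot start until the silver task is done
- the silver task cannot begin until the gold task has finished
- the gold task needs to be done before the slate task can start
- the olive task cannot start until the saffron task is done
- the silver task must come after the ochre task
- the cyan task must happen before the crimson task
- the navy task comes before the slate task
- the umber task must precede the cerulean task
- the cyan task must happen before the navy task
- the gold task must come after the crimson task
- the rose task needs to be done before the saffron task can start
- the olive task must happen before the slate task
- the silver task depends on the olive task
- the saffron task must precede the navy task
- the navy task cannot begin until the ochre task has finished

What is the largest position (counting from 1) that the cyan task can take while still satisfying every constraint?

The tasks that are forced after the cyan task, directly or by a chain of constraints, are the slate task, the navy task, the umber task, the cerulean task, the silver task, the crimson task, the gold task. That's 7 tasks.
With 7 mandatory successors out of 12 tasks total, the latest slot for the cyan task is 12−7 = 5, and it's reachable by doing all non-successors before the cyan task.

5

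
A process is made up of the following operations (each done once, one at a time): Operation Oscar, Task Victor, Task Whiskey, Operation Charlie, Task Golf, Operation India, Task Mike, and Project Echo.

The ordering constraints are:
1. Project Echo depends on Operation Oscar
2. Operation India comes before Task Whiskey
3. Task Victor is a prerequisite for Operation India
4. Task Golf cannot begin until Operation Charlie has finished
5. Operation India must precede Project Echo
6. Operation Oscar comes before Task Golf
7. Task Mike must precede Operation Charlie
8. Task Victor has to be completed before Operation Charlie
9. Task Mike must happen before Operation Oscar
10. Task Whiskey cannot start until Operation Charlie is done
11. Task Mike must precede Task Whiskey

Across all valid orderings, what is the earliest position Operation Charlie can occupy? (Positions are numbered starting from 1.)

3

Every operation that must precede Operation Charlie has to come before it. Tracing all chains that end at Operation Charlie, those operations are: Task Victor, Task Mike — 2 in total.
So at minimum 2 operations come before Operation Charlie, putting Operation Charlie no earlier than position 3. That position is achievable by scheduling exactly those predecessors first.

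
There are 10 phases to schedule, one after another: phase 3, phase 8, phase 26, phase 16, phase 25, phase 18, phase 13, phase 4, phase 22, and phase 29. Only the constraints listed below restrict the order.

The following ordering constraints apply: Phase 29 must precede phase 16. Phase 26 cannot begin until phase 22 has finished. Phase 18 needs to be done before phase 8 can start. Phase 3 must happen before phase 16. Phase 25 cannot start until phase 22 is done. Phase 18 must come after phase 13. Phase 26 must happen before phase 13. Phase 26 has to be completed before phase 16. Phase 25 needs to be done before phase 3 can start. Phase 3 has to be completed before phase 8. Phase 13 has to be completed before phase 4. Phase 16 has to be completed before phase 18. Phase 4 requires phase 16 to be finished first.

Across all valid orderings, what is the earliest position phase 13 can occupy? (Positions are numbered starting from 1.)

3

Every phase that must precede phase 13 has to come before it. Tracing all chains that end at phase 13, those phases are: phase 26, phase 22 — 2 in total.
So at minimum 2 phases come before phase 13, putting phase 13 no earlier than position 3. That position is achievable by scheduling exactly those predecessors first.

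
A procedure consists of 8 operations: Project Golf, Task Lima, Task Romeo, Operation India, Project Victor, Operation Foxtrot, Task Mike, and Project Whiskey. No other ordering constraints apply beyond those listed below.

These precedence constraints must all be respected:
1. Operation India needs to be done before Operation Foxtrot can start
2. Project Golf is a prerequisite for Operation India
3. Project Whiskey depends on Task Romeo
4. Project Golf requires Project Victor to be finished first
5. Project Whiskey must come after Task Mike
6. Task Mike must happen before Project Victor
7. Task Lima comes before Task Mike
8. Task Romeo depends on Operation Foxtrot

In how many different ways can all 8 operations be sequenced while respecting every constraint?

1

Task Lima is the only operation with nothing required before it, so every ordering starts there.
Every operation is then forced in turn, so only 1 complete ordering is consistent with the constraints.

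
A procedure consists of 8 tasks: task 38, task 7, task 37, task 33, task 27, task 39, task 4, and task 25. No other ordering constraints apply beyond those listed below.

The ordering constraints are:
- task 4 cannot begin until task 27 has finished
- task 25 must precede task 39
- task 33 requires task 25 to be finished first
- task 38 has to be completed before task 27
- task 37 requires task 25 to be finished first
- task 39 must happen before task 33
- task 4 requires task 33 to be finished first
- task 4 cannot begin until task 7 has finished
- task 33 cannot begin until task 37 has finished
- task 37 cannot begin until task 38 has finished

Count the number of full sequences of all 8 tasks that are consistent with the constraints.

147

The tasks with no prerequisites are task 38, task 7, task 25; any of them can be placed first.
Enumerating by repeatedly choosing an available task (one whose prerequisites are all placed) gives 147 distinct complete orderings.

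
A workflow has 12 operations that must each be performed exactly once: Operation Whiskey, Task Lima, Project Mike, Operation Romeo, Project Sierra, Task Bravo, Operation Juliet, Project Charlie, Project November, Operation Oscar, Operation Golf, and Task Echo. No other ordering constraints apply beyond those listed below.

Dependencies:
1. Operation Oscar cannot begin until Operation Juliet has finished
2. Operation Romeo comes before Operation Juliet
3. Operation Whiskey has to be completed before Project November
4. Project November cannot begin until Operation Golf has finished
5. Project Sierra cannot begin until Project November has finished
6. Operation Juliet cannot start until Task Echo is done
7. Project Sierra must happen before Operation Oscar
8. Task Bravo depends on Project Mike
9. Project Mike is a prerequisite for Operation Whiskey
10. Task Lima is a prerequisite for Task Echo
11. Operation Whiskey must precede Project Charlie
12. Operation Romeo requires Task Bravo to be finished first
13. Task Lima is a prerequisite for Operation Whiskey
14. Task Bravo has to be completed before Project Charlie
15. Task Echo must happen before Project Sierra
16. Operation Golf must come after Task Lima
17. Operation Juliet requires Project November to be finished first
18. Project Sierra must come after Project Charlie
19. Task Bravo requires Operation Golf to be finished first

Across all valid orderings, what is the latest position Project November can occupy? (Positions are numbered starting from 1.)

Following every chain forward from Project November, the operations that must come later are Project Sierra, Operation Juliet, Operation Oscar — 3 of them.
With 3 mandatory successors out of 12 operations total, the latest slot for Project November is 12−3 = 9, and it's reachable by doing all non-successors before Project November.

9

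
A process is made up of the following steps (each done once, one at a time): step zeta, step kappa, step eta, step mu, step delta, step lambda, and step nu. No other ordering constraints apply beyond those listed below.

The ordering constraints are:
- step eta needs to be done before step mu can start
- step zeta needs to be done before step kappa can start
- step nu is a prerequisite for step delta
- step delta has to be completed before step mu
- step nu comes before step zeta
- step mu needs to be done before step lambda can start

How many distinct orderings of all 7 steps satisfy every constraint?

The steps with no prerequisites are step eta, step nu; any of them can be placed first.
Systematically extending each partial ordering one step at a time and counting, there are 40 complete orderings.

40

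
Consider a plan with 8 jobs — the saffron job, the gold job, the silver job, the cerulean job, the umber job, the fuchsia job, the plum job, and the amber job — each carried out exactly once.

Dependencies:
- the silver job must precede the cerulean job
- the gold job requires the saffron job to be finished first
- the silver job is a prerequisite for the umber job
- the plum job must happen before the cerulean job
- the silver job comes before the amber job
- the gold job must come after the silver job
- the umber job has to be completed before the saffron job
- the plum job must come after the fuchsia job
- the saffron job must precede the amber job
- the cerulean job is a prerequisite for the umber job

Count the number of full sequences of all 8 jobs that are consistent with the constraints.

The jobs with no prerequisites are the silver job, the fuchsia job; any of them can be placed first.
Systematically extending each partial ordering one job at a time and counting, there are 6 complete orderings.

6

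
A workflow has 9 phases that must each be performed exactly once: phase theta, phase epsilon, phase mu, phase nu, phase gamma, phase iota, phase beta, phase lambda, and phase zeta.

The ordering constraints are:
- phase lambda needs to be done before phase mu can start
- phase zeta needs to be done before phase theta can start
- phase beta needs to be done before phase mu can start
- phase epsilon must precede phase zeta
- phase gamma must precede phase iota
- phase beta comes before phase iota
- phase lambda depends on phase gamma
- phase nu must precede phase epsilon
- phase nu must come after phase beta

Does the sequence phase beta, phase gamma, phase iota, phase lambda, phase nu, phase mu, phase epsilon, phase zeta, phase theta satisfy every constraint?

Checking each listed constraint against this order: for instance, phase beta is in position 1 and phase mu in position 6, so that constraint holds — and the remaining constraints check out the same way.

Yes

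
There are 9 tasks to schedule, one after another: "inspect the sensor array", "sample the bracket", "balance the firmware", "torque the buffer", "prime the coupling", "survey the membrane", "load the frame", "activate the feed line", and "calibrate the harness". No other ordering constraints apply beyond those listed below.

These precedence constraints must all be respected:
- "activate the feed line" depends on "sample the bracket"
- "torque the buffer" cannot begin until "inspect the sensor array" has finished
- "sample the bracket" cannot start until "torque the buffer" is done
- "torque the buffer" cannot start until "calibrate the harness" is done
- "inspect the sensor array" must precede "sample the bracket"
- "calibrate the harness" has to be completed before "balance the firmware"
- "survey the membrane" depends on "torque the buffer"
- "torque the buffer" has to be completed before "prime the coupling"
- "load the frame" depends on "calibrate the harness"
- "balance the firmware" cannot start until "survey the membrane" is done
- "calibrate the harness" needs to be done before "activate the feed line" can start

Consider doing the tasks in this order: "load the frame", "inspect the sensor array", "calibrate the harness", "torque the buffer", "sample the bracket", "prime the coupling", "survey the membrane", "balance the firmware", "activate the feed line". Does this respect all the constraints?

No

The sequence places "load the frame" ahead of "calibrate the harness".
But one of the constraints requires "calibrate the harness" before "load the frame", so this ordering violates it.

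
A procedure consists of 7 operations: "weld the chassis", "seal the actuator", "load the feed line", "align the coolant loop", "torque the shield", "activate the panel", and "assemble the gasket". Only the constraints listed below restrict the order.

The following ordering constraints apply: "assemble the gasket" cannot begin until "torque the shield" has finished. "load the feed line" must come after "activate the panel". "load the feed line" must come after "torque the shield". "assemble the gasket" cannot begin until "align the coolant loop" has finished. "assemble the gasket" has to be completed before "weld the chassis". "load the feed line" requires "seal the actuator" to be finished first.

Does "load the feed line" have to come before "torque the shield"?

The constraints actually force "torque the shield" before "load the feed line" (via "torque the shield" → "load the feed line"), not the other way around.
So "load the feed line" never precedes "torque the shield".

No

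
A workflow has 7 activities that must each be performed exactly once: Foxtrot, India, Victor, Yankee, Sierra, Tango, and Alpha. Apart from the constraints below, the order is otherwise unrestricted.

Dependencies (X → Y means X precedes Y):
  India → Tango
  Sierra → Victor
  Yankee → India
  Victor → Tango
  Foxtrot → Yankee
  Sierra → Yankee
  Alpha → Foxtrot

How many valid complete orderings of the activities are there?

12

The activities with no prerequisites are Sierra, Alpha; any of them can be placed first.
Systematically extending each partial ordering one activity at a time and counting, there are 12 complete orderings.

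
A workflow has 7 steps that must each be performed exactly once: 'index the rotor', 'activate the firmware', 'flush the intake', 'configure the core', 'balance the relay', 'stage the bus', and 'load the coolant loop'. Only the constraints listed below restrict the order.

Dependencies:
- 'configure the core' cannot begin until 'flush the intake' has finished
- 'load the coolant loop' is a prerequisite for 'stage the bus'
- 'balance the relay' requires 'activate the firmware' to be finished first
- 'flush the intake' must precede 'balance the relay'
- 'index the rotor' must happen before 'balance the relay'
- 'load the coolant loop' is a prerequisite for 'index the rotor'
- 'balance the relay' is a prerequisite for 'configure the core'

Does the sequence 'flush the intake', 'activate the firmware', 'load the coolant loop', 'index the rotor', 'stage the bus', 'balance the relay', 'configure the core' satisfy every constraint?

Going through the constraints one by one, each required predecessor appears earlier in the sequence than its dependent — e.g. 'flush the intake' (position 1) is before 'configure the core' (position 7), as required.

Yes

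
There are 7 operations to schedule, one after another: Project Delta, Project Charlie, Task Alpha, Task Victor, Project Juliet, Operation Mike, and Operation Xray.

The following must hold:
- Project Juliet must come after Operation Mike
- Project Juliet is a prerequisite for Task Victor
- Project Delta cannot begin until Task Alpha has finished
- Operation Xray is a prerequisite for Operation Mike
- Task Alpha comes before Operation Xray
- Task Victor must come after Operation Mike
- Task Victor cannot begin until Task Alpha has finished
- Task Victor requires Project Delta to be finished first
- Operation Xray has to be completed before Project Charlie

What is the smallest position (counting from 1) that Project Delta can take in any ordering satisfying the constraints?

2

Working backwards through the constraints from Project Delta, its only required predecessor is Task Alpha.
So at minimum 1 operation comes before Project Delta, putting Project Delta no earlier than position 2. That position is achievable by scheduling exactly that predecessor first.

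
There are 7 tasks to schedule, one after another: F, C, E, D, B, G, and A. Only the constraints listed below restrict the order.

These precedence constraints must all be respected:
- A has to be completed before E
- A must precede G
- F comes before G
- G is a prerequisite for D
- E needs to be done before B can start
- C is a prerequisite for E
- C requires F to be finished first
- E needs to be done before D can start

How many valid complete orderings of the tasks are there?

19

The tasks with no prerequisites are F, A; any of them can be placed first.
Enumerating by repeatedly choosing an available task (one whose prerequisites are all placed) gives 19 distinct complete orderings.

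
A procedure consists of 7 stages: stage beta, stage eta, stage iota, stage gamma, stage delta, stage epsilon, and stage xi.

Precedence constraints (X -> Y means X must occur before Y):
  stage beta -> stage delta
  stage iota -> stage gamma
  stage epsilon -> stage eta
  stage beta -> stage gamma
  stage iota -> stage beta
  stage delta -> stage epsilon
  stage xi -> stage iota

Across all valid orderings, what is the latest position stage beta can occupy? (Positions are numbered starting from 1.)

3

Every stage that must follow stage beta has to come after it. Tracing all chains starting from stage beta, those stages are: stage eta, stage gamma, stage delta, stage epsilon — 4 in total.
With 4 mandatory successors out of 7 stages total, the latest slot for stage beta is 7−4 = 3, and it's reachable by doing all non-successors before stage beta.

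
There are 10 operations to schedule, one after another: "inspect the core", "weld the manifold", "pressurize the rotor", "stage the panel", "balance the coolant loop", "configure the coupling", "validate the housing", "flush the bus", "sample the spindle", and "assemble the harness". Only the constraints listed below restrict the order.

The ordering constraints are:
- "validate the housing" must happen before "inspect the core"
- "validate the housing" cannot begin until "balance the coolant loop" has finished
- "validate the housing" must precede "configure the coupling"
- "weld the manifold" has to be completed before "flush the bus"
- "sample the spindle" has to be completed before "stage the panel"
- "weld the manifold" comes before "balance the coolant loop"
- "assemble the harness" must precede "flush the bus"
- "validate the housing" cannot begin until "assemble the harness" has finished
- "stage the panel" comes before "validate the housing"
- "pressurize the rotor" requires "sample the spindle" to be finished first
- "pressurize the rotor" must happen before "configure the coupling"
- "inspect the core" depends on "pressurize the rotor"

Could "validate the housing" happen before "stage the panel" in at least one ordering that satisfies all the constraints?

The constraints give a chain "stage the panel" → "validate the housing", which forces "stage the panel" before "validate the housing".
Hence "validate the housing" can never be scheduled before "stage the panel".

No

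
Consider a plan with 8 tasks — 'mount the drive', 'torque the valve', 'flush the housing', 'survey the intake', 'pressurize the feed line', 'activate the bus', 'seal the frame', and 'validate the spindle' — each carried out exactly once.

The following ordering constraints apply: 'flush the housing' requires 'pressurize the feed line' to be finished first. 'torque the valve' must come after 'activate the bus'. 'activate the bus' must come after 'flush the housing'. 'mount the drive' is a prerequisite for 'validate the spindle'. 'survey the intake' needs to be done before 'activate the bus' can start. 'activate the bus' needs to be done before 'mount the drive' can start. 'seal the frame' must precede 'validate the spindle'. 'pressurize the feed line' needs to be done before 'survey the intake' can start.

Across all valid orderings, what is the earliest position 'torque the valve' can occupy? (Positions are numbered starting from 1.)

5

Working backwards through the constraints from 'torque the valve', its full set of required predecessors is 'flush the housing', 'survey the intake', 'pressurize the feed line', 'activate the bus' — 4 of them.
So at minimum 4 tasks come before 'torque the valve', putting 'torque the valve' no earlier than position 5. That position is achievable by scheduling exactly those predecessors first.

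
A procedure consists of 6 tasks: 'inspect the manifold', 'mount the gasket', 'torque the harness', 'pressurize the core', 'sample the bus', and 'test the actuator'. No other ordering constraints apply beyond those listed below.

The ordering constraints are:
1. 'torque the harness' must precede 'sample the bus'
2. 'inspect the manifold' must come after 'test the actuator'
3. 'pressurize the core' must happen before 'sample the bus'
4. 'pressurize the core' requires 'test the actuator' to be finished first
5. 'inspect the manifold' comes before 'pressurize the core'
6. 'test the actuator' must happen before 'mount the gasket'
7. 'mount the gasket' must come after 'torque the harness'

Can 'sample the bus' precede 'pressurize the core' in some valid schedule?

The constraints give a chain 'pressurize the core' → 'sample the bus', which forces 'pressurize the core' before 'sample the bus'.
Hence 'sample the bus' can never be scheduled before 'pressurize the core'.

No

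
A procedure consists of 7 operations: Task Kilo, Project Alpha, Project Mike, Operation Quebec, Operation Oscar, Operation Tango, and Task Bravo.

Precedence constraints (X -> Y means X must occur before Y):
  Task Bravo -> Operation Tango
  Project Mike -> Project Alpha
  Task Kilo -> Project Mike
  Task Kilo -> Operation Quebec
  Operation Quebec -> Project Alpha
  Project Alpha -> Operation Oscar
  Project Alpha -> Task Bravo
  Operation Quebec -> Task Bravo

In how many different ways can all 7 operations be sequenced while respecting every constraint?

6

Only Task Kilo has no prerequisites, so it must go first.
Counting all ways to extend the partial order to a total order gives 6.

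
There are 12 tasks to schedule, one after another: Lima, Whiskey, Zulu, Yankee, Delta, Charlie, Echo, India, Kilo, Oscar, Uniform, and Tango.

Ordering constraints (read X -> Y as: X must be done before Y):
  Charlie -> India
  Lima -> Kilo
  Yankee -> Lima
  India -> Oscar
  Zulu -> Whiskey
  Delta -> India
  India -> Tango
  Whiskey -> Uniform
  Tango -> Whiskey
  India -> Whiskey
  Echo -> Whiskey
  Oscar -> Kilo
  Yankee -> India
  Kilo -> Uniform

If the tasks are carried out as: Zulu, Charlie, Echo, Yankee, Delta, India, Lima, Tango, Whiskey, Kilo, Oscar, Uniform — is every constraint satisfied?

No

The sequence places Kilo ahead of Oscar.
Since Oscar is required before Kilo, the ordering is invalid.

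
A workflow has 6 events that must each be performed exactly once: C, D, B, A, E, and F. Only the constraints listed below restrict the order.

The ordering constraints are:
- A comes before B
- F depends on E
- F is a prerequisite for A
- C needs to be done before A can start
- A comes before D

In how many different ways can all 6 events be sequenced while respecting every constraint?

2 events have no prerequisites (C, E), so any of them could come first.
Counting all ways to extend the partial order to a total order gives 6.

6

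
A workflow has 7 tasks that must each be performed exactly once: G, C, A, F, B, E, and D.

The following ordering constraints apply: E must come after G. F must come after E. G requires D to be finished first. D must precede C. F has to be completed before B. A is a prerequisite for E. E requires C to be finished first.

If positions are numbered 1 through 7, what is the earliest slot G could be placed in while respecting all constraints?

The only task forced before G (directly or transitively) is D.
With 1 mandatory predecessor, the earliest G can sit is position 1+1 = 2, and placing just that one first achieves it.

2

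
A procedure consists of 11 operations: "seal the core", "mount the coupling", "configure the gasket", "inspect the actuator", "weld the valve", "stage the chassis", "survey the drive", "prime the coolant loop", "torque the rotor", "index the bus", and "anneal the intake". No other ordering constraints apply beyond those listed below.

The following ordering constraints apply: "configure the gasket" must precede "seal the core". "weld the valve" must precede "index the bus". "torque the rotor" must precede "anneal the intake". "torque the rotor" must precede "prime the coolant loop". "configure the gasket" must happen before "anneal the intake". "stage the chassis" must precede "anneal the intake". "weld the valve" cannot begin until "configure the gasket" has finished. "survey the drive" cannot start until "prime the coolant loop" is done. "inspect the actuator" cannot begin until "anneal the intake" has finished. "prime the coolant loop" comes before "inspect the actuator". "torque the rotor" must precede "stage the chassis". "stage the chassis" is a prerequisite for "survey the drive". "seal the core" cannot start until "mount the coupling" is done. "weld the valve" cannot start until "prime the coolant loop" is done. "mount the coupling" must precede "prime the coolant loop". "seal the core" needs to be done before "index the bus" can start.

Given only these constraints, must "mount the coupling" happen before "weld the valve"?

Tracing the constraints gives a chain: "mount the coupling" → "prime the coolant loop" → "weld the valve".
Hence "mount the coupling" necessarily comes before "weld the valve".

Yes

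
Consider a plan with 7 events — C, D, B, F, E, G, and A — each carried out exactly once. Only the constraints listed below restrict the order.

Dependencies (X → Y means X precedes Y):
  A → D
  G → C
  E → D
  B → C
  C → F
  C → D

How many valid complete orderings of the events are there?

100

The events with no prerequisites are B, E, G, A; any of them can be placed first.
Systematically extending each partial ordering one event at a time and counting, there are 100 complete orderings.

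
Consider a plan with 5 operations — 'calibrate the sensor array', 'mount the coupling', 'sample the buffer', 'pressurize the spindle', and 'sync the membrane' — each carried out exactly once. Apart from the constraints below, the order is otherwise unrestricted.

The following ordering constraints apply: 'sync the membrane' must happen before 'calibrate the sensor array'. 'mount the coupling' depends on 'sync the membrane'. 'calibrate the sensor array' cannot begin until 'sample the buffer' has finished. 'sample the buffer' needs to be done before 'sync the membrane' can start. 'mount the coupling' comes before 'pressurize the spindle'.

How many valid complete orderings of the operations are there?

3

'sample the buffer' is the only operation with nothing required before it, so every ordering starts there.
Systematically extending each partial ordering one operation at a time and counting, there are 3 complete orderings.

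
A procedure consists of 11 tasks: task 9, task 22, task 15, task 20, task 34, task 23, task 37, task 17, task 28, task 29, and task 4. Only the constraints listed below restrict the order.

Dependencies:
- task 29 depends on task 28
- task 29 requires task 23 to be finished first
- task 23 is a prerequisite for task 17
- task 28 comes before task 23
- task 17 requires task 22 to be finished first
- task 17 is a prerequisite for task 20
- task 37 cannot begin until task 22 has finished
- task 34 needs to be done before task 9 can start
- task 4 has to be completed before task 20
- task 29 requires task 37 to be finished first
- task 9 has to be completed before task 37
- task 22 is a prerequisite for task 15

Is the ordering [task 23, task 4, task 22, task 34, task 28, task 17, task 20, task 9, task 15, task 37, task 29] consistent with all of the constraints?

Here task 28 comes after task 23.
But one of the constraints requires task 28 before task 23, so this ordering violates it.

No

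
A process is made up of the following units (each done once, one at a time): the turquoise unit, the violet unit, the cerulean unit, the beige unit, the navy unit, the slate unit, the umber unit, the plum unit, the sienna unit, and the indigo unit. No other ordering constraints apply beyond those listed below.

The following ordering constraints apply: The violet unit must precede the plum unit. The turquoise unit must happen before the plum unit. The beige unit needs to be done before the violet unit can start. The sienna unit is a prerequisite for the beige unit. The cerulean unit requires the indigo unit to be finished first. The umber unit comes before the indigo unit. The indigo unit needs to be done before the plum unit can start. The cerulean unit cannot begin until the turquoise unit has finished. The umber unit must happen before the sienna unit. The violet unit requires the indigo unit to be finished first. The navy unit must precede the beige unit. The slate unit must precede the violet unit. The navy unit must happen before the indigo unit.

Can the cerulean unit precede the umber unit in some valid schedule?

The constraints give a chain the umber unit → the indigo unit → the cerulean unit, which forces the umber unit before the cerulean unit.
Hence the cerulean unit can never be scheduled before the umber unit.

No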